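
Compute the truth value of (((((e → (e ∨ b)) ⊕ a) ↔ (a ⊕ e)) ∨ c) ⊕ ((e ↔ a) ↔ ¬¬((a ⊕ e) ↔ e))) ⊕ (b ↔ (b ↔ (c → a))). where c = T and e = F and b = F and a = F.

F

e ∨ b = F ∨ F = F
e → (e ∨ b) = F → F = T
(e → (e ∨ b)) ⊕ a = T ⊕ F = T
a ⊕ e = F ⊕ F = F
((e → (e ∨ b)) ⊕ a) ↔ (a ⊕ e) = T ↔ F = F
(((e → (e ∨ b)) ⊕ a) ↔ (a ⊕ e)) ∨ c = F ∨ T = T
e ↔ a = F ↔ F = T
a ⊕ e = F ⊕ F = F
(a ⊕ e) ↔ e = F ↔ F = T
¬((a ⊕ e) ↔ e) = ¬T = F
¬¬((a ⊕ e) ↔ e) = ¬F = T
(e ↔ a) ↔ ¬¬((a ⊕ e) ↔ e) = T ↔ T = T
((((e → (e ∨ b)) ⊕ a) ↔ (a ⊕ e)) ∨ c) ⊕ ((e ↔ a) ↔ ¬¬((a ⊕ e) ↔ e)) = T ⊕ T = F
c → a = T → F = F
b ↔ (c → a) = F ↔ F = T
b ↔ (b ↔ (c → a)) = F ↔ T = F
(((((e → (e ∨ b)) ⊕ a) ↔ (a ⊕ e)) ∨ c) ⊕ ((e ↔ a) ↔ ¬¬((a ⊕ e) ↔ e))) ⊕ (b ↔ (b ↔ (c → a))) = F ⊕ F = F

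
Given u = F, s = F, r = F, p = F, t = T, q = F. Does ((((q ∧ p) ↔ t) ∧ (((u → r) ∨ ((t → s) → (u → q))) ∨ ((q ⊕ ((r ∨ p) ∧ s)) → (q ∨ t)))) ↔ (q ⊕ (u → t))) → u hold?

q ∧ p = F ∧ F = F
(q ∧ p) ↔ t = F ↔ T = F
u → r = F → F = T
t → s = T → F = F
u → q = F → F = T
(t → s) → (u → q) = F → T = T
(u → r) ∨ ((t → s) → (u → q)) = T ∨ T = T
r ∨ p = F ∨ F = F
(r ∨ p) ∧ s = F ∧ F = F
q ⊕ ((r ∨ p) ∧ s) = F ⊕ F = F
q ∨ t = F ∨ T = T
(q ⊕ ((r ∨ p) ∧ s)) → (q ∨ t) = F → T = T
((u → r) ∨ ((t → s) → (u → q))) ∨ ((q ⊕ ((r ∨ p) ∧ s)) → (q ∨ t)) = T ∨ T = T
((q ∧ p) ↔ t) ∧ (((u → r) ∨ ((t → s) → (u → q))) ∨ ((q ⊕ ((r ∨ p) ∧ s)) → (q ∨ t))) = F ∧ T = F
u → t = F → T = T
q ⊕ (u → t) = F ⊕ T = T
(((q ∧ p) ↔ t) ∧ (((u → r) ∨ ((t → s) → (u → q))) ∨ ((q ⊕ ((r ∨ p) ∧ s)) → (q ∨ t)))) ↔ (q ⊕ (u → t)) = F ↔ T = F
((((q ∧ p) ↔ t) ∧ (((u → r) ∨ ((t → s) → (u → q))) ∨ ((q ⊕ ((r ∨ p) ∧ s)) → (q ∨ t)))) ↔ (q ⊕ (u → t))) → u = F → F = T

T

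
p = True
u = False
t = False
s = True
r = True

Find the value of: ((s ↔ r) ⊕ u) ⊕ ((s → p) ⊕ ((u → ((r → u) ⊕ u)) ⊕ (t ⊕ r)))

False

s ↔ r = True ↔ True = True
(s ↔ r) ⊕ u = True ⊕ False = True
s → p = True → True = True
r → u = True → False = False
(r → u) ⊕ u = False ⊕ False = False
u → ((r → u) ⊕ u) = False → False = True
t ⊕ r = False ⊕ True = True
(u → ((r → u) ⊕ u)) ⊕ (t ⊕ r) = True ⊕ True = False
(s → p) ⊕ ((u → ((r → u) ⊕ u)) ⊕ (t ⊕ r)) = True ⊕ False = True
((s ↔ r) ⊕ u) ⊕ ((s → p) ⊕ ((u → ((r → u) ⊕ u)) ⊕ (t ⊕ r))) = True ⊕ True = False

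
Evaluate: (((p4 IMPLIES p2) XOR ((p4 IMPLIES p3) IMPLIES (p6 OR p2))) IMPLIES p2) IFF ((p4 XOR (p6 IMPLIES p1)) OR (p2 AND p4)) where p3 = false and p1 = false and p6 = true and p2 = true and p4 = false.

false

p4 IMPLIES p2 = false IMPLIES true = true
p4 IMPLIES p3 = false IMPLIES false = true
p6 OR p2 = true OR true = true
(p4 IMPLIES p3) IMPLIES (p6 OR p2) = true IMPLIES true = true
(p4 IMPLIES p2) XOR ((p4 IMPLIES p3) IMPLIES (p6 OR p2)) = true XOR true = false
((p4 IMPLIES p2) XOR ((p4 IMPLIES p3) IMPLIES (p6 OR p2))) IMPLIES p2 = false IMPLIES true = true
p6 IMPLIES p1 = true IMPLIES false = false
p4 XOR (p6 IMPLIES p1) = false XOR false = false
p2 AND p4 = true AND false = false
(p4 XOR (p6 IMPLIES p1)) OR (p2 AND p4) = false OR false = false
(((p4 IMPLIES p2) XOR ((p4 IMPLIES p3) IMPLIES (p6 OR p2))) IMPLIES p2) IFF ((p4 XOR (p6 IMPLIES p1)) OR (p2 AND p4)) = true IFF false = false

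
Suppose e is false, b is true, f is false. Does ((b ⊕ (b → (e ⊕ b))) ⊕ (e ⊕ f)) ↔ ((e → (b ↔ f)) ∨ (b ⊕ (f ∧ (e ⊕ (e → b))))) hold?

F

e ⊕ b = F ⊕ T = T
b → (e ⊕ b) = T → T = T
b ⊕ (b → (e ⊕ b)) = T ⊕ T = F
e ⊕ f = F ⊕ F = F
(b ⊕ (b → (e ⊕ b))) ⊕ (e ⊕ f) = F ⊕ F = F
b ↔ f = T ↔ F = F
e → (b ↔ f) = F → F = T
e → b = F → T = T
e ⊕ (e → b) = F ⊕ T = T
f ∧ (e ⊕ (e → b)) = F ∧ T = F
b ⊕ (f ∧ (e ⊕ (e → b))) = T ⊕ F = T
(e → (b ↔ f)) ∨ (b ⊕ (f ∧ (e ⊕ (e → b)))) = T ∨ T = T
((b ⊕ (b → (e ⊕ b))) ⊕ (e ⊕ f)) ↔ ((e → (b ↔ f)) ∨ (b ⊕ (f ∧ (e ⊕ (e → b))))) = F ↔ T = F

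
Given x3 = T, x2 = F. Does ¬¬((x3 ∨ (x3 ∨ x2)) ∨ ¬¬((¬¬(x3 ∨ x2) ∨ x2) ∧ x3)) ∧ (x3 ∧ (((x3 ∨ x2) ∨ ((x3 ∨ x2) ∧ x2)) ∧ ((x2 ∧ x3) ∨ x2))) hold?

F

x3 ∨ x2 = T ∨ F = T
x3 ∨ (x3 ∨ x2) = T ∨ T = T
x3 ∨ x2 = T ∨ F = T
¬(x3 ∨ x2) = ¬T = F
¬¬(x3 ∨ x2) = ¬F = T
¬¬(x3 ∨ x2) ∨ x2 = T ∨ F = T
(¬¬(x3 ∨ x2) ∨ x2) ∧ x3 = T ∧ T = T
¬((¬¬(x3 ∨ x2) ∨ x2) ∧ x3) = ¬T = F
¬¬((¬¬(x3 ∨ x2) ∨ x2) ∧ x3) = ¬F = T
(x3 ∨ (x3 ∨ x2)) ∨ ¬¬((¬¬(x3 ∨ x2) ∨ x2) ∧ x3) = T ∨ T = T
¬((x3 ∨ (x3 ∨ x2)) ∨ ¬¬((¬¬(x3 ∨ x2) ∨ x2) ∧ x3)) = ¬T = F
¬¬((x3 ∨ (x3 ∨ x2)) ∨ ¬¬((¬¬(x3 ∨ x2) ∨ x2) ∧ x3)) = ¬F = T
x3 ∨ x2 = T ∨ F = T
x3 ∨ x2 = T ∨ F = T
(x3 ∨ x2) ∧ x2 = T ∧ F = F
(x3 ∨ x2) ∨ ((x3 ∨ x2) ∧ x2) = T ∨ F = T
x2 ∧ x3 = F ∧ T = F
(x2 ∧ x3) ∨ x2 = F ∨ F = F
((x3 ∨ x2) ∨ ((x3 ∨ x2) ∧ x2)) ∧ ((x2 ∧ x3) ∨ x2) = T ∧ F = F
x3 ∧ (((x3 ∨ x2) ∨ ((x3 ∨ x2) ∧ x2)) ∧ ((x2 ∧ x3) ∨ x2)) = T ∧ F = F
¬¬((x3 ∨ (x3 ∨ x2)) ∨ ¬¬((¬¬(x3 ∨ x2) ∨ x2) ∧ x3)) ∧ (x3 ∧ (((x3 ∨ x2) ∨ ((x3 ∨ x2) ∧ x2)) ∧ ((x2 ∧ x3) ∨ x2))) = T ∧ F = F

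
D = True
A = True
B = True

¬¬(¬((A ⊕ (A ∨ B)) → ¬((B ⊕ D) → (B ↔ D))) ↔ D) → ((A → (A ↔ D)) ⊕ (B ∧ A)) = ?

True

Substituting D=True, A=True, B=True:
A ∨ B = True ∨ True = True
A ⊕ (A ∨ B) = True ⊕ True = False
B ⊕ D = True ⊕ True = False
B ↔ D = True ↔ True = True
(B ⊕ D) → (B ↔ D) = False → True = True
¬((B ⊕ D) → (B ↔ D)) = ¬True = False
(A ⊕ (A ∨ B)) → ¬((B ⊕ D) → (B ↔ D)) = False → False = True
¬((A ⊕ (A ∨ B)) → ¬((B ⊕ D) → (B ↔ D))) = ¬True = False
¬((A ⊕ (A ∨ B)) → ¬((B ⊕ D) → (B ↔ D))) ↔ D = False ↔ True = False
¬(¬((A ⊕ (A ∨ B)) → ¬((B ⊕ D) → (B ↔ D))) ↔ D) = ¬False = True
¬¬(¬((A ⊕ (A ∨ B)) → ¬((B ⊕ D) → (B ↔ D))) ↔ D) = ¬True = False
A ↔ D = True ↔ True = True
A → (A ↔ D) = True → True = True
B ∧ A = True ∧ True = True
(A → (A ↔ D)) ⊕ (B ∧ A) = True ⊕ True = False
¬¬(¬((A ⊕ (A ∨ B)) → ¬((B ⊕ D) → (B ↔ D))) ↔ D) → ((A → (A ↔ D)) ⊕ (B ∧ A)) = False → False = True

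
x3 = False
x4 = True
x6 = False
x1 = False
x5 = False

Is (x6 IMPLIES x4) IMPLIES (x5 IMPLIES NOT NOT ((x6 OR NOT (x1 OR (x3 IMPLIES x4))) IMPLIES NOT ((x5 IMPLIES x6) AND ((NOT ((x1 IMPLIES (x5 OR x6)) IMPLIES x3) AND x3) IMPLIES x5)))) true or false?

True

x6 IMPLIES x4 = False IMPLIES True = True
x3 IMPLIES x4 = False IMPLIES True = True
x1 OR (x3 IMPLIES x4) = False OR True = True
NOT (x1 OR (x3 IMPLIES x4)) = NOT True = False
x6 OR NOT (x1 OR (x3 IMPLIES x4)) = False OR False = False
x5 IMPLIES x6 = False IMPLIES False = True
x5 OR x6 = False OR False = False
x1 IMPLIES (x5 OR x6) = False IMPLIES False = True
(x1 IMPLIES (x5 OR x6)) IMPLIES x3 = True IMPLIES False = False
NOT ((x1 IMPLIES (x5 OR x6)) IMPLIES x3) = NOT False = True
NOT ((x1 IMPLIES (x5 OR x6)) IMPLIES x3) AND x3 = True AND False = False
(NOT ((x1 IMPLIES (x5 OR x6)) IMPLIES x3) AND x3) IMPLIES x5 = False IMPLIES False = True
(x5 IMPLIES x6) AND ((NOT ((x1 IMPLIES (x5 OR x6)) IMPLIES x3) AND x3) IMPLIES x5) = True AND True = True
NOT ((x5 IMPLIES x6) AND ((NOT ((x1 IMPLIES (x5 OR x6)) IMPLIES x3) AND x3) IMPLIES x5)) = NOT True = False
(x6 OR NOT (x1 OR (x3 IMPLIES x4))) IMPLIES NOT ((x5 IMPLIES x6) AND ((NOT ((x1 IMPLIES (x5 OR x6)) IMPLIES x3) AND x3) IMPLIES x5)) = False IMPLIES False = True
NOT ((x6 OR NOT (x1 OR (x3 IMPLIES x4))) IMPLIES NOT ((x5 IMPLIES x6) AND ((NOT ((x1 IMPLIES (x5 OR x6)) IMPLIES x3) AND x3) IMPLIES x5))) = NOT True = False
NOT NOT ((x6 OR NOT (x1 OR (x3 IMPLIES x4))) IMPLIES NOT ((x5 IMPLIES x6) AND ((NOT ((x1 IMPLIES (x5 OR x6)) IMPLIES x3) AND x3) IMPLIES x5))) = NOT False = True
x5 IMPLIES NOT NOT ((x6 OR NOT (x1 OR (x3 IMPLIES x4))) IMPLIES NOT ((x5 IMPLIES x6) AND ((NOT ((x1 IMPLIES (x5 OR x6)) IMPLIES x3) AND x3) IMPLIES x5))) = False IMPLIES True = True
(x6 IMPLIES x4) IMPLIES (x5 IMPLIES NOT NOT ((x6 OR NOT (x1 OR (x3 IMPLIES x4))) IMPLIES NOT ((x5 IMPLIES x6) AND ((NOT ((x1 IMPLIES (x5 OR x6)) IMPLIES x3) AND x3) IMPLIES x5)))) = True IMPLIES True = True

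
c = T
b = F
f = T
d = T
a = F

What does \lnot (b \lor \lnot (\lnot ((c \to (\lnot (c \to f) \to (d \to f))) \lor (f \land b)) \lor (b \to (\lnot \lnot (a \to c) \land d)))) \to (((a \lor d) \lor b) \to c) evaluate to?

Substituting c=T, b=F, f=T, d=T, a=F:
c \to f = T \to T = T
\lnot (c \to f) = \lnot T = F
d \to f = T \to T = T
\lnot (c \to f) \to (d \to f) = F \to T = T
c \to (\lnot (c \to f) \to (d \to f)) = T \to T = T
f \land b = T \land F = F
(c \to (\lnot (c \to f) \to (d \to f))) \lor (f \land b) = T \lor F = T
\lnot ((c \to (\lnot (c \to f) \to (d \to f))) \lor (f \land b)) = \lnot T = F
a \to c = F \to T = T
\lnot (a \to c) = \lnot T = F
\lnot \lnot (a \to c) = \lnot F = T
\lnot \lnot (a \to c) \land d = T \land T = T
b \to (\lnot \lnot (a \to c) \land d) = F \to T = T
\lnot ((c \to (\lnot (c \to f) \to (d \to f))) \lor (f \land b)) \lor (b \to (\lnot \lnot (a \to c) \land d)) = F \lor T = T
\lnot (\lnot ((c \to (\lnot (c \to f) \to (d \to f))) \lor (f \land b)) \lor (b \to (\lnot \lnot (a \to c) \land d))) = \lnot T = F
b \lor \lnot (\lnot ((c \to (\lnot (c \to f) \to (d \to f))) \lor (f \land b)) \lor (b \to (\lnot \lnot (a \to c) \land d))) = F \lor F = F
\lnot (b \lor \lnot (\lnot ((c \to (\lnot (c \to f) \to (d \to f))) \lor (f \land b)) \lor (b \to (\lnot \lnot (a \to c) \land d)))) = \lnot F = T
a \lor d = F \lor T = T
(a \lor d) \lor b = T \lor F = T
((a \lor d) \lor b) \to c = T \to T = T
\lnot (b \lor \lnot (\lnot ((c \to (\lnot (c \to f) \to (d \to f))) \lor (f \land b)) \lor (b \to (\lnot \lnot (a \to c) \land d)))) \to (((a \lor d) \lor b) \to c) = T \to T = T

T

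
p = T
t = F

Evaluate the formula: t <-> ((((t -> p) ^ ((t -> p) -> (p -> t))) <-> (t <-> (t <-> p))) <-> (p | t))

t -> p = F -> T = T
t -> p = F -> T = T
p -> t = T -> F = F
(t -> p) -> (p -> t) = T -> F = F
(t -> p) ^ ((t -> p) -> (p -> t)) = T ^ F = T
t <-> p = F <-> T = F
t <-> (t <-> p) = F <-> F = T
((t -> p) ^ ((t -> p) -> (p -> t))) <-> (t <-> (t <-> p)) = T <-> T = T
p | t = T | F = T
(((t -> p) ^ ((t -> p) -> (p -> t))) <-> (t <-> (t <-> p))) <-> (p | t) = T <-> T = T
t <-> ((((t -> p) ^ ((t -> p) -> (p -> t))) <-> (t <-> (t <-> p))) <-> (p | t)) = F <-> T = F

F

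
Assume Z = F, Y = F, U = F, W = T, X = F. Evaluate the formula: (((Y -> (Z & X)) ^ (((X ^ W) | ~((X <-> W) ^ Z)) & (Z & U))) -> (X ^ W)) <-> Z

Z & X = F & F = F
Y -> (Z & X) = F -> F = T
X ^ W = F ^ T = T
X <-> W = F <-> T = F
(X <-> W) ^ Z = F ^ F = F
~((X <-> W) ^ Z) = ~F = T
(X ^ W) | ~((X <-> W) ^ Z) = T | T = T
Z & U = F & F = F
((X ^ W) | ~((X <-> W) ^ Z)) & (Z & U) = T & F = F
(Y -> (Z & X)) ^ (((X ^ W) | ~((X <-> W) ^ Z)) & (Z & U)) = T ^ F = T
X ^ W = F ^ T = T
((Y -> (Z & X)) ^ (((X ^ W) | ~((X <-> W) ^ Z)) & (Z & U))) -> (X ^ W) = T -> T = T
(((Y -> (Z & X)) ^ (((X ^ W) | ~((X <-> W) ^ Z)) & (Z & U))) -> (X ^ W)) <-> Z = T <-> F = F

F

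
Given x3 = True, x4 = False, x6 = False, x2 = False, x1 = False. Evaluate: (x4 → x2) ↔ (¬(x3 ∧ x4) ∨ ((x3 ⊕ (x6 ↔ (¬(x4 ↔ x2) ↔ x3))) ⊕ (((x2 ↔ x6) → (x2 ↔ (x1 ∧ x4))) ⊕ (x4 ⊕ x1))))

x4 → x2 = False → False = True
x3 ∧ x4 = True ∧ False = False
¬(x3 ∧ x4) = ¬False = True
x4 ↔ x2 = False ↔ False = True
¬(x4 ↔ x2) = ¬True = False
¬(x4 ↔ x2) ↔ x3 = False ↔ True = False
x6 ↔ (¬(x4 ↔ x2) ↔ x3) = False ↔ False = True
x3 ⊕ (x6 ↔ (¬(x4 ↔ x2) ↔ x3)) = True ⊕ True = False
x2 ↔ x6 = False ↔ False = True
x1 ∧ x4 = False ∧ False = False
x2 ↔ (x1 ∧ x4) = False ↔ False = True
(x2 ↔ x6) → (x2 ↔ (x1 ∧ x4)) = True → True = True
x4 ⊕ x1 = False ⊕ False = False
((x2 ↔ x6) → (x2 ↔ (x1 ∧ x4))) ⊕ (x4 ⊕ x1) = True ⊕ False = True
(x3 ⊕ (x6 ↔ (¬(x4 ↔ x2) ↔ x3))) ⊕ (((x2 ↔ x6) → (x2 ↔ (x1 ∧ x4))) ⊕ (x4 ⊕ x1)) = False ⊕ True = True
¬(x3 ∧ x4) ∨ ((x3 ⊕ (x6 ↔ (¬(x4 ↔ x2) ↔ x3))) ⊕ (((x2 ↔ x6) → (x2 ↔ (x1 ∧ x4))) ⊕ (x4 ⊕ x1))) = True ∨ True = True
(x4 → x2) ↔ (¬(x3 ∧ x4) ∨ ((x3 ⊕ (x6 ↔ (¬(x4 ↔ x2) ↔ x3))) ⊕ (((x2 ↔ x6) → (x2 ↔ (x1 ∧ x4))) ⊕ (x4 ⊕ x1)))) = True ↔ True = True

True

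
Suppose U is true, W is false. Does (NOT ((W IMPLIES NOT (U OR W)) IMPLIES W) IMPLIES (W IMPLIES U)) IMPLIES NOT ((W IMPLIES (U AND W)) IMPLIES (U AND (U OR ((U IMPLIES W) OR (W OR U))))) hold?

False

Substituting U=True, W=False:
U OR W = True OR False = True
NOT (U OR W) = NOT True = False
W IMPLIES NOT (U OR W) = False IMPLIES False = True
(W IMPLIES NOT (U OR W)) IMPLIES W = True IMPLIES False = False
NOT ((W IMPLIES NOT (U OR W)) IMPLIES W) = NOT False = True
W IMPLIES U = False IMPLIES True = True
NOT ((W IMPLIES NOT (U OR W)) IMPLIES W) IMPLIES (W IMPLIES U) = True IMPLIES True = True
U AND W = True AND False = False
W IMPLIES (U AND W) = False IMPLIES False = True
U IMPLIES W = True IMPLIES False = False
W OR U = False OR True = True
(U IMPLIES W) OR (W OR U) = False OR True = True
U OR ((U IMPLIES W) OR (W OR U)) = True OR True = True
U AND (U OR ((U IMPLIES W) OR (W OR U))) = True AND True = True
(W IMPLIES (U AND W)) IMPLIES (U AND (U OR ((U IMPLIES W) OR (W OR U)))) = True IMPLIES True = True
NOT ((W IMPLIES (U AND W)) IMPLIES (U AND (U OR ((U IMPLIES W) OR (W OR U))))) = NOT True = False
(NOT ((W IMPLIES NOT (U OR W)) IMPLIES W) IMPLIES (W IMPLIES U)) IMPLIES NOT ((W IMPLIES (U AND W)) IMPLIES (U AND (U OR ((U IMPLIES W) OR (W OR U))))) = True IMPLIES False = False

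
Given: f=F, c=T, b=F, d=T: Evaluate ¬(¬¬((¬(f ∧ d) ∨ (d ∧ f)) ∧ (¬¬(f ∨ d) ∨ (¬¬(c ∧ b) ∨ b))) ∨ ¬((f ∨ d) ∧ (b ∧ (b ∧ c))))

f ∧ d = F ∧ T = F
¬(f ∧ d) = ¬F = T
d ∧ f = T ∧ F = F
¬(f ∧ d) ∨ (d ∧ f) = T ∨ F = T
f ∨ d = F ∨ T = T
¬(f ∨ d) = ¬T = F
¬¬(f ∨ d) = ¬F = T
c ∧ b = T ∧ F = F
¬(c ∧ b) = ¬F = T
¬¬(c ∧ b) = ¬T = F
¬¬(c ∧ b) ∨ b = F ∨ F = F
¬¬(f ∨ d) ∨ (¬¬(c ∧ b) ∨ b) = T ∨ F = T
(¬(f ∧ d) ∨ (d ∧ f)) ∧ (¬¬(f ∨ d) ∨ (¬¬(c ∧ b) ∨ b)) = T ∧ T = T
¬((¬(f ∧ d) ∨ (d ∧ f)) ∧ (¬¬(f ∨ d) ∨ (¬¬(c ∧ b) ∨ b))) = ¬T = F
¬¬((¬(f ∧ d) ∨ (d ∧ f)) ∧ (¬¬(f ∨ d) ∨ (¬¬(c ∧ b) ∨ b))) = ¬F = T
f ∨ d = F ∨ T = T
b ∧ c = F ∧ T = F
b ∧ (b ∧ c) = F ∧ F = F
(f ∨ d) ∧ (b ∧ (b ∧ c)) = T ∧ F = F
¬((f ∨ d) ∧ (b ∧ (b ∧ c))) = ¬F = T
¬¬((¬(f ∧ d) ∨ (d ∧ f)) ∧ (¬¬(f ∨ d) ∨ (¬¬(c ∧ b) ∨ b))) ∨ ¬((f ∨ d) ∧ (b ∧ (b ∧ c))) = T ∨ T = T
¬(¬¬((¬(f ∧ d) ∨ (d ∧ f)) ∧ (¬¬(f ∨ d) ∨ (¬¬(c ∧ b) ∨ b))) ∨ ¬((f ∨ d) ∧ (b ∧ (b ∧ c)))) = ¬T = F

F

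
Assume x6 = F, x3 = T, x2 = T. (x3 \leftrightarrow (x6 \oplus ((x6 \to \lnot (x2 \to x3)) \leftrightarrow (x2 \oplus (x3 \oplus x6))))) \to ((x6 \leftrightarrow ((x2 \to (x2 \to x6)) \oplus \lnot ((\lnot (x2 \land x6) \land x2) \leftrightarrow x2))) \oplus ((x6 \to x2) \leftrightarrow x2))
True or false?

T

x2 \to x3 = T \to T = T
\lnot (x2 \to x3) = \lnot T = F
x6 \to \lnot (x2 \to x3) = F \to F = T
x3 \oplus x6 = T \oplus F = T
x2 \oplus (x3 \oplus x6) = T \oplus T = F
(x6 \to \lnot (x2 \to x3)) \leftrightarrow (x2 \oplus (x3 \oplus x6)) = T \leftrightarrow F = F
x6 \oplus ((x6 \to \lnot (x2 \to x3)) \leftrightarrow (x2 \oplus (x3 \oplus x6))) = F \oplus F = F
x3 \leftrightarrow (x6 \oplus ((x6 \to \lnot (x2 \to x3)) \leftrightarrow (x2 \oplus (x3 \oplus x6)))) = T \leftrightarrow F = F
x2 \to x6 = T \to F = F
x2 \to (x2 \to x6) = T \to F = F
x2 \land x6 = T \land F = F
\lnot (x2 \land x6) = \lnot F = T
\lnot (x2 \land x6) \land x2 = T \land T = T
(\lnot (x2 \land x6) \land x2) \leftrightarrow x2 = T \leftrightarrow T = T
\lnot ((\lnot (x2 \land x6) \land x2) \leftrightarrow x2) = \lnot T = F
(x2 \to (x2 \to x6)) \oplus \lnot ((\lnot (x2 \land x6) \land x2) \leftrightarrow x2) = F \oplus F = F
x6 \leftrightarrow ((x2 \to (x2 \to x6)) \oplus \lnot ((\lnot (x2 \land x6) \land x2) \leftrightarrow x2)) = F \leftrightarrow F = T
x6 \to x2 = F \to T = T
(x6 \to x2) \leftrightarrow x2 = T \leftrightarrow T = T
(x6 \leftrightarrow ((x2 \to (x2 \to x6)) \oplus \lnot ((\lnot (x2 \land x6) \land x2) \leftrightarrow x2))) \oplus ((x6 \to x2) \leftrightarrow x2) = T \oplus T = F
(x3 \leftrightarrow (x6 \oplus ((x6 \to \lnot (x2 \to x3)) \leftrightarrow (x2 \oplus (x3 \oplus x6))))) \to ((x6 \leftrightarrow ((x2 \to (x2 \to x6)) \oplus \lnot ((\lnot (x2 \land x6) \land x2) \leftrightarrow x2))) \oplus ((x6 \to x2) \leftrightarrow x2)) = F \to F = T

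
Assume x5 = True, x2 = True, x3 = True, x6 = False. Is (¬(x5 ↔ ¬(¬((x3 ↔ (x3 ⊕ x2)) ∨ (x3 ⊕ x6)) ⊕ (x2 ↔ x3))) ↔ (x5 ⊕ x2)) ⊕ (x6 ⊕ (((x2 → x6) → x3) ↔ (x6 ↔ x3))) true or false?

x3 ⊕ x2 = True ⊕ True = False
x3 ↔ (x3 ⊕ x2) = True ↔ False = False
x3 ⊕ x6 = True ⊕ False = True
(x3 ↔ (x3 ⊕ x2)) ∨ (x3 ⊕ x6) = False ∨ True = True
¬((x3 ↔ (x3 ⊕ x2)) ∨ (x3 ⊕ x6)) = ¬True = False
x2 ↔ x3 = True ↔ True = True
¬((x3 ↔ (x3 ⊕ x2)) ∨ (x3 ⊕ x6)) ⊕ (x2 ↔ x3) = False ⊕ True = True
¬(¬((x3 ↔ (x3 ⊕ x2)) ∨ (x3 ⊕ x6)) ⊕ (x2 ↔ x3)) = ¬True = False
x5 ↔ ¬(¬((x3 ↔ (x3 ⊕ x2)) ∨ (x3 ⊕ x6)) ⊕ (x2 ↔ x3)) = True ↔ False = False
¬(x5 ↔ ¬(¬((x3 ↔ (x3 ⊕ x2)) ∨ (x3 ⊕ x6)) ⊕ (x2 ↔ x3))) = ¬False = True
x5 ⊕ x2 = True ⊕ True = False
¬(x5 ↔ ¬(¬((x3 ↔ (x3 ⊕ x2)) ∨ (x3 ⊕ x6)) ⊕ (x2 ↔ x3))) ↔ (x5 ⊕ x2) = True ↔ False = False
x2 → x6 = True → False = False
(x2 → x6) → x3 = False → True = True
x6 ↔ x3 = False ↔ True = False
((x2 → x6) → x3) ↔ (x6 ↔ x3) = True ↔ False = False
x6 ⊕ (((x2 → x6) → x3) ↔ (x6 ↔ x3)) = False ⊕ False = False
(¬(x5 ↔ ¬(¬((x3 ↔ (x3 ⊕ x2)) ∨ (x3 ⊕ x6)) ⊕ (x2 ↔ x3))) ↔ (x5 ⊕ x2)) ⊕ (x6 ⊕ (((x2 → x6) → x3) ↔ (x6 ↔ x3))) = False ⊕ False = False

False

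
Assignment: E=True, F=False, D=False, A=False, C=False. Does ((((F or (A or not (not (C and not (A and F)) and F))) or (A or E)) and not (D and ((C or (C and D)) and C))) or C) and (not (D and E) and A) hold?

A and F = False and False = False
not (A and F) = not False = True
C and not (A and F) = False and True = False
not (C and not (A and F)) = not False = True
not (C and not (A and F)) and F = True and False = False
not (not (C and not (A and F)) and F) = not False = True
A or not (not (C and not (A and F)) and F) = False or True = True
F or (A or not (not (C and not (A and F)) and F)) = False or True = True
A or E = False or True = True
(F or (A or not (not (C and not (A and F)) and F))) or (A or E) = True or True = True
C and D = False and False = False
C or (C and D) = False or False = False
(C or (C and D)) and C = False and False = False
D and ((C or (C and D)) and C) = False and False = False
not (D and ((C or (C and D)) and C)) = not False = True
((F or (A or not (not (C and not (A and F)) and F))) or (A or E)) and not (D and ((C or (C and D)) and C)) = True and True = True
(((F or (A or not (not (C and not (A and F)) and F))) or (A or E)) and not (D and ((C or (C and D)) and C))) or C = True or False = True
D and E = False and True = False
not (D and E) = not False = True
not (D and E) and A = True and False = False
((((F or (A or not (not (C and not (A and F)) and F))) or (A or E)) and not (D and ((C or (C and D)) and C))) or C) and (not (D and E) and A) = True and False = False

False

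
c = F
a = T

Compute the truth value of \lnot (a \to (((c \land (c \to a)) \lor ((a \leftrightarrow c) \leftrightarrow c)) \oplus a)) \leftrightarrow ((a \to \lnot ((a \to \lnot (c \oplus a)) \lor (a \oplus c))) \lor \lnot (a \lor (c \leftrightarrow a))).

F

Substituting c=F, a=T:
c \to a = F \to T = T
c \land (c \to a) = F \land T = F
a \leftrightarrow c = T \leftrightarrow F = F
(a \leftrightarrow c) \leftrightarrow c = F \leftrightarrow F = T
(c \land (c \to a)) \lor ((a \leftrightarrow c) \leftrightarrow c) = F \lor T = T
((c \land (c \to a)) \lor ((a \leftrightarrow c) \leftrightarrow c)) \oplus a = T \oplus T = F
a \to (((c \land (c \to a)) \lor ((a \leftrightarrow c) \leftrightarrow c)) \oplus a) = T \to F = F
\lnot (a \to (((c \land (c \to a)) \lor ((a \leftrightarrow c) \leftrightarrow c)) \oplus a)) = \lnot F = T
c \oplus a = F \oplus T = T
\lnot (c \oplus a) = \lnot T = F
a \to \lnot (c \oplus a) = T \to F = F
a \oplus c = T \oplus F = T
(a \to \lnot (c \oplus a)) \lor (a \oplus c) = F \lor T = T
\lnot ((a \to \lnot (c \oplus a)) \lor (a \oplus c)) = \lnot T = F
a \to \lnot ((a \to \lnot (c \oplus a)) \lor (a \oplus c)) = T \to F = F
c \leftrightarrow a = F \leftrightarrow T = F
a \lor (c \leftrightarrow a) = T \lor F = T
\lnot (a \lor (c \leftrightarrow a)) = \lnot T = F
(a \to \lnot ((a \to \lnot (c \oplus a)) \lor (a \oplus c))) \lor \lnot (a \lor (c \leftrightarrow a)) = F \lor F = F
\lnot (a \to (((c \land (c \to a)) \lor ((a \leftrightarrow c) \leftrightarrow c)) \oplus a)) \leftrightarrow ((a \to \lnot ((a \to \lnot (c \oplus a)) \lor (a \oplus c))) \lor \lnot (a \lor (c \leftrightarrow a))) = T \leftrightarrow F = F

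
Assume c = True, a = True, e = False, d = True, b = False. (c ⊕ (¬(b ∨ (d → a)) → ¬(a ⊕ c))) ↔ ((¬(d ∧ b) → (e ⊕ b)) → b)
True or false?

d → a = True → True = True
b ∨ (d → a) = False ∨ True = True
¬(b ∨ (d → a)) = ¬True = False
a ⊕ c = True ⊕ True = False
¬(a ⊕ c) = ¬False = True
¬(b ∨ (d → a)) → ¬(a ⊕ c) = False → True = True
c ⊕ (¬(b ∨ (d → a)) → ¬(a ⊕ c)) = True ⊕ True = False
d ∧ b = True ∧ False = False
¬(d ∧ b) = ¬False = True
e ⊕ b = False ⊕ False = False
¬(d ∧ b) → (e ⊕ b) = True → False = False
(¬(d ∧ b) → (e ⊕ b)) → b = False → False = True
(c ⊕ (¬(b ∨ (d → a)) → ¬(a ⊕ c))) ↔ ((¬(d ∧ b) → (e ⊕ b)) → b) = False ↔ True = False

False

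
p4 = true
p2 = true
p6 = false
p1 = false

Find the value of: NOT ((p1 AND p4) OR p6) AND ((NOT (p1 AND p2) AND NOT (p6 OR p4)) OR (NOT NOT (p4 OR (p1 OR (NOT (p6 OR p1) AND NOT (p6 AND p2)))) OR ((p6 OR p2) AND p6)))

true

p1 AND p4 = false AND true = false
(p1 AND p4) OR p6 = false OR false = false
NOT ((p1 AND p4) OR p6) = NOT false = true
p1 AND p2 = false AND true = false
NOT (p1 AND p2) = NOT false = true
p6 OR p4 = false OR true = true
NOT (p6 OR p4) = NOT true = false
NOT (p1 AND p2) AND NOT (p6 OR p4) = true AND false = false
p6 OR p1 = false OR false = false
NOT (p6 OR p1) = NOT false = true
p6 AND p2 = false AND true = false
NOT (p6 AND p2) = NOT false = true
NOT (p6 OR p1) AND NOT (p6 AND p2) = true AND true = true
p1 OR (NOT (p6 OR p1) AND NOT (p6 AND p2)) = false OR true = true
p4 OR (p1 OR (NOT (p6 OR p1) AND NOT (p6 AND p2))) = true OR true = true
NOT (p4 OR (p1 OR (NOT (p6 OR p1) AND NOT (p6 AND p2)))) = NOT true = false
NOT NOT (p4 OR (p1 OR (NOT (p6 OR p1) AND NOT (p6 AND p2)))) = NOT false = true
p6 OR p2 = false OR true = true
(p6 OR p2) AND p6 = true AND false = false
NOT NOT (p4 OR (p1 OR (NOT (p6 OR p1) AND NOT (p6 AND p2)))) OR ((p6 OR p2) AND p6) = true OR false = true
(NOT (p1 AND p2) AND NOT (p6 OR p4)) OR (NOT NOT (p4 OR (p1 OR (NOT (p6 OR p1) AND NOT (p6 AND p2)))) OR ((p6 OR p2) AND p6)) = false OR true = true
NOT ((p1 AND p4) OR p6) AND ((NOT (p1 AND p2) AND NOT (p6 OR p4)) OR (NOT NOT (p4 OR (p1 OR (NOT (p6 OR p1) AND NOT (p6 AND p2)))) OR ((p6 OR p2) AND p6))) = true AND true = true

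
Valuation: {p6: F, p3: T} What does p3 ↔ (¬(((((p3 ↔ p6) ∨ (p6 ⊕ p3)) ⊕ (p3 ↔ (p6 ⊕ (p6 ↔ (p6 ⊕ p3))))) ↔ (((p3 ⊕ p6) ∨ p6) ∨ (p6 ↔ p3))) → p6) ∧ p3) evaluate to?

Substituting p6=F, p3=T:
p3 ↔ p6 = T ↔ F = F
p6 ⊕ p3 = F ⊕ T = T
(p3 ↔ p6) ∨ (p6 ⊕ p3) = F ∨ T = T
p6 ⊕ p3 = F ⊕ T = T
p6 ↔ (p6 ⊕ p3) = F ↔ T = F
p6 ⊕ (p6 ↔ (p6 ⊕ p3)) = F ⊕ F = F
p3 ↔ (p6 ⊕ (p6 ↔ (p6 ⊕ p3))) = T ↔ F = F
((p3 ↔ p6) ∨ (p6 ⊕ p3)) ⊕ (p3 ↔ (p6 ⊕ (p6 ↔ (p6 ⊕ p3)))) = T ⊕ F = T
p3 ⊕ p6 = T ⊕ F = T
(p3 ⊕ p6) ∨ p6 = T ∨ F = T
p6 ↔ p3 = F ↔ T = F
((p3 ⊕ p6) ∨ p6) ∨ (p6 ↔ p3) = T ∨ F = T
(((p3 ↔ p6) ∨ (p6 ⊕ p3)) ⊕ (p3 ↔ (p6 ⊕ (p6 ↔ (p6 ⊕ p3))))) ↔ (((p3 ⊕ p6) ∨ p6) ∨ (p6 ↔ p3)) = T ↔ T = T
((((p3 ↔ p6) ∨ (p6 ⊕ p3)) ⊕ (p3 ↔ (p6 ⊕ (p6 ↔ (p6 ⊕ p3))))) ↔ (((p3 ⊕ p6) ∨ p6) ∨ (p6 ↔ p3))) → p6 = T → F = F
¬(((((p3 ↔ p6) ∨ (p6 ⊕ p3)) ⊕ (p3 ↔ (p6 ⊕ (p6 ↔ (p6 ⊕ p3))))) ↔ (((p3 ⊕ p6) ∨ p6) ∨ (p6 ↔ p3))) → p6) = ¬F = T
¬(((((p3 ↔ p6) ∨ (p6 ⊕ p3)) ⊕ (p3 ↔ (p6 ⊕ (p6 ↔ (p6 ⊕ p3))))) ↔ (((p3 ⊕ p6) ∨ p6) ∨ (p6 ↔ p3))) → p6) ∧ p3 = T ∧ T = T
p3 ↔ (¬(((((p3 ↔ p6) ∨ (p6 ⊕ p3)) ⊕ (p3 ↔ (p6 ⊕ (p6 ↔ (p6 ⊕ p3))))) ↔ (((p3 ⊕ p6) ∨ p6) ∨ (p6 ↔ p3))) → p6) ∧ p3) = T ↔ T = T

T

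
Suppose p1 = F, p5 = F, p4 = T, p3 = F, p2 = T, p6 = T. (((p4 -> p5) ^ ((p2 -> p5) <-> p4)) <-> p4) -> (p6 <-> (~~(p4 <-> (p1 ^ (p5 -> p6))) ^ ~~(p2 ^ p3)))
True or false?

T

p4 -> p5 = T -> F = F
p2 -> p5 = T -> F = F
(p2 -> p5) <-> p4 = F <-> T = F
(p4 -> p5) ^ ((p2 -> p5) <-> p4) = F ^ F = F
((p4 -> p5) ^ ((p2 -> p5) <-> p4)) <-> p4 = F <-> T = F
p5 -> p6 = F -> T = T
p1 ^ (p5 -> p6) = F ^ T = T
p4 <-> (p1 ^ (p5 -> p6)) = T <-> T = T
~(p4 <-> (p1 ^ (p5 -> p6))) = ~T = F
~~(p4 <-> (p1 ^ (p5 -> p6))) = ~F = T
p2 ^ p3 = T ^ F = T
~(p2 ^ p3) = ~T = F
~~(p2 ^ p3) = ~F = T
~~(p4 <-> (p1 ^ (p5 -> p6))) ^ ~~(p2 ^ p3) = T ^ T = F
p6 <-> (~~(p4 <-> (p1 ^ (p5 -> p6))) ^ ~~(p2 ^ p3)) = T <-> F = F
(((p4 -> p5) ^ ((p2 -> p5) <-> p4)) <-> p4) -> (p6 <-> (~~(p4 <-> (p1 ^ (p5 -> p6))) ^ ~~(p2 ^ p3))) = F -> F = T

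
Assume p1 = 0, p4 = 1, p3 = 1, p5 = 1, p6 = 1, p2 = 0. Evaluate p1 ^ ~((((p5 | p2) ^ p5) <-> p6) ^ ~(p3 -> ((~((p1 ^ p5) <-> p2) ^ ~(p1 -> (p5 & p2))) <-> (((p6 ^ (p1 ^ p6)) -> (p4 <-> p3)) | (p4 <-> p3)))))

1

p5 | p2 = 1 | 0 = 1
(p5 | p2) ^ p5 = 1 ^ 1 = 0
((p5 | p2) ^ p5) <-> p6 = 0 <-> 1 = 0
p1 ^ p5 = 0 ^ 1 = 1
(p1 ^ p5) <-> p2 = 1 <-> 0 = 0
~((p1 ^ p5) <-> p2) = ~0 = 1
p5 & p2 = 1 & 0 = 0
p1 -> (p5 & p2) = 0 -> 0 = 1
~(p1 -> (p5 & p2)) = ~1 = 0
~((p1 ^ p5) <-> p2) ^ ~(p1 -> (p5 & p2)) = 1 ^ 0 = 1
p1 ^ p6 = 0 ^ 1 = 1
p6 ^ (p1 ^ p6) = 1 ^ 1 = 0
p4 <-> p3 = 1 <-> 1 = 1
(p6 ^ (p1 ^ p6)) -> (p4 <-> p3) = 0 -> 1 = 1
p4 <-> p3 = 1 <-> 1 = 1
((p6 ^ (p1 ^ p6)) -> (p4 <-> p3)) | (p4 <-> p3) = 1 | 1 = 1
(~((p1 ^ p5) <-> p2) ^ ~(p1 -> (p5 & p2))) <-> (((p6 ^ (p1 ^ p6)) -> (p4 <-> p3)) | (p4 <-> p3)) = 1 <-> 1 = 1
p3 -> ((~((p1 ^ p5) <-> p2) ^ ~(p1 -> (p5 & p2))) <-> (((p6 ^ (p1 ^ p6)) -> (p4 <-> p3)) | (p4 <-> p3))) = 1 -> 1 = 1
~(p3 -> ((~((p1 ^ p5) <-> p2) ^ ~(p1 -> (p5 & p2))) <-> (((p6 ^ (p1 ^ p6)) -> (p4 <-> p3)) | (p4 <-> p3)))) = ~1 = 0
(((p5 | p2) ^ p5) <-> p6) ^ ~(p3 -> ((~((p1 ^ p5) <-> p2) ^ ~(p1 -> (p5 & p2))) <-> (((p6 ^ (p1 ^ p6)) -> (p4 <-> p3)) | (p4 <-> p3)))) = 0 ^ 0 = 0
~((((p5 | p2) ^ p5) <-> p6) ^ ~(p3 -> ((~((p1 ^ p5) <-> p2) ^ ~(p1 -> (p5 & p2))) <-> (((p6 ^ (p1 ^ p6)) -> (p4 <-> p3)) | (p4 <-> p3))))) = ~0 = 1
p1 ^ ~((((p5 | p2) ^ p5) <-> p6) ^ ~(p3 -> ((~((p1 ^ p5) <-> p2) ^ ~(p1 -> (p5 & p2))) <-> (((p6 ^ (p1 ^ p6)) -> (p4 <-> p3)) | (p4 <-> p3))))) = 0 ^ 1 = 1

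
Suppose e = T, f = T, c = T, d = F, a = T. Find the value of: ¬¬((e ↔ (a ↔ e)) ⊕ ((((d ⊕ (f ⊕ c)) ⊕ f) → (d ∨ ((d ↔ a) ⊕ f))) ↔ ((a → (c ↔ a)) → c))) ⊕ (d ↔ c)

F

Substituting e=T, f=T, c=T, d=F, a=T:
a ↔ e = T ↔ T = T
e ↔ (a ↔ e) = T ↔ T = T
f ⊕ c = T ⊕ T = F
d ⊕ (f ⊕ c) = F ⊕ F = F
(d ⊕ (f ⊕ c)) ⊕ f = F ⊕ T = T
d ↔ a = F ↔ T = F
(d ↔ a) ⊕ f = F ⊕ T = T
d ∨ ((d ↔ a) ⊕ f) = F ∨ T = T
((d ⊕ (f ⊕ c)) ⊕ f) → (d ∨ ((d ↔ a) ⊕ f)) = T → T = T
c ↔ a = T ↔ T = T
a → (c ↔ a) = T → T = T
(a → (c ↔ a)) → c = T → T = T
(((d ⊕ (f ⊕ c)) ⊕ f) → (d ∨ ((d ↔ a) ⊕ f))) ↔ ((a → (c ↔ a)) → c) = T ↔ T = T
(e ↔ (a ↔ e)) ⊕ ((((d ⊕ (f ⊕ c)) ⊕ f) → (d ∨ ((d ↔ a) ⊕ f))) ↔ ((a → (c ↔ a)) → c)) = T ⊕ T = F
¬((e ↔ (a ↔ e)) ⊕ ((((d ⊕ (f ⊕ c)) ⊕ f) → (d ∨ ((d ↔ a) ⊕ f))) ↔ ((a → (c ↔ a)) → c))) = ¬F = T
¬¬((e ↔ (a ↔ e)) ⊕ ((((d ⊕ (f ⊕ c)) ⊕ f) → (d ∨ ((d ↔ a) ⊕ f))) ↔ ((a → (c ↔ a)) → c))) = ¬T = F
d ↔ c = F ↔ T = F
¬¬((e ↔ (a ↔ e)) ⊕ ((((d ⊕ (f ⊕ c)) ⊕ f) → (d ∨ ((d ↔ a) ⊕ f))) ↔ ((a → (c ↔ a)) → c))) ⊕ (d ↔ c) = F ⊕ F = F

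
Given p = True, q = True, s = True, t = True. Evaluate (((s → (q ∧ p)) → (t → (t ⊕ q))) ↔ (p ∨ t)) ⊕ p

Substituting p=True, q=True, s=True, t=True:
q ∧ p = True ∧ True = True
s → (q ∧ p) = True → True = True
t ⊕ q = True ⊕ True = False
t → (t ⊕ q) = True → False = False
(s → (q ∧ p)) → (t → (t ⊕ q)) = True → False = False
p ∨ t = True ∨ True = True
((s → (q ∧ p)) → (t → (t ⊕ q))) ↔ (p ∨ t) = False ↔ True = False
(((s → (q ∧ p)) → (t → (t ⊕ q))) ↔ (p ∨ t)) ⊕ p = False ⊕ True = True

True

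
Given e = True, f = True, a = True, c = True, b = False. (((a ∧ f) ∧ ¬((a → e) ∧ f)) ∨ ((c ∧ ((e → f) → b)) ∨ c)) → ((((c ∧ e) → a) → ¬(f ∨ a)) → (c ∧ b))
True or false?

True

Substituting e=True, f=True, a=True, c=True, b=False:
a ∧ f = True ∧ True = True
a → e = True → True = True
(a → e) ∧ f = True ∧ True = True
¬((a → e) ∧ f) = ¬True = False
(a ∧ f) ∧ ¬((a → e) ∧ f) = True ∧ False = False
e → f = True → True = True
(e → f) → b = True → False = False
c ∧ ((e → f) → b) = True ∧ False = False
(c ∧ ((e → f) → b)) ∨ c = False ∨ True = True
((a ∧ f) ∧ ¬((a → e) ∧ f)) ∨ ((c ∧ ((e → f) → b)) ∨ c) = False ∨ True = True
c ∧ e = True ∧ True = True
(c ∧ e) → a = True → True = True
f ∨ a = True ∨ True = True
¬(f ∨ a) = ¬True = False
((c ∧ e) → a) → ¬(f ∨ a) = True → False = False
c ∧ b = True ∧ False = False
(((c ∧ e) → a) → ¬(f ∨ a)) → (c ∧ b) = False → False = True
(((a ∧ f) ∧ ¬((a → e) ∧ f)) ∨ ((c ∧ ((e → f) → b)) ∨ c)) → ((((c ∧ e) → a) → ¬(f ∨ a)) → (c ∧ b)) = True → True = True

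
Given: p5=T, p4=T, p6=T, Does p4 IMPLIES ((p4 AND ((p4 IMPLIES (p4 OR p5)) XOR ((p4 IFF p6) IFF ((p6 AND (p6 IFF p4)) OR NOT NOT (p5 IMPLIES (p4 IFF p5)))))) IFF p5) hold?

p4 OR p5 = T OR T = T
p4 IMPLIES (p4 OR p5) = T IMPLIES T = T
p4 IFF p6 = T IFF T = T
p6 IFF p4 = T IFF T = T
p6 AND (p6 IFF p4) = T AND T = T
p4 IFF p5 = T IFF T = T
p5 IMPLIES (p4 IFF p5) = T IMPLIES T = T
NOT (p5 IMPLIES (p4 IFF p5)) = NOT T = F
NOT NOT (p5 IMPLIES (p4 IFF p5)) = NOT F = T
(p6 AND (p6 IFF p4)) OR NOT NOT (p5 IMPLIES (p4 IFF p5)) = T OR T = T
(p4 IFF p6) IFF ((p6 AND (p6 IFF p4)) OR NOT NOT (p5 IMPLIES (p4 IFF p5))) = T IFF T = T
(p4 IMPLIES (p4 OR p5)) XOR ((p4 IFF p6) IFF ((p6 AND (p6 IFF p4)) OR NOT NOT (p5 IMPLIES (p4 IFF p5)))) = T XOR T = F
p4 AND ((p4 IMPLIES (p4 OR p5)) XOR ((p4 IFF p6) IFF ((p6 AND (p6 IFF p4)) OR NOT NOT (p5 IMPLIES (p4 IFF p5))))) = T AND F = F
(p4 AND ((p4 IMPLIES (p4 OR p5)) XOR ((p4 IFF p6) IFF ((p6 AND (p6 IFF p4)) OR NOT NOT (p5 IMPLIES (p4 IFF p5)))))) IFF p5 = F IFF T = F
p4 IMPLIES ((p4 AND ((p4 IMPLIES (p4 OR p5)) XOR ((p4 IFF p6) IFF ((p6 AND (p6 IFF p4)) OR NOT NOT (p5 IMPLIES (p4 IFF p5)))))) IFF p5) = T IMPLIES F = F

F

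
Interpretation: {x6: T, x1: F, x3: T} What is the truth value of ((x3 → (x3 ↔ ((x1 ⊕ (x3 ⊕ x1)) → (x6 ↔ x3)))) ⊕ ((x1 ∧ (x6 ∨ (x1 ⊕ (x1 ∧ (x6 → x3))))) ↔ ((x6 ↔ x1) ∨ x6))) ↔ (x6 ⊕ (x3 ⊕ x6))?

Substituting x6=T, x1=F, x3=T:
x3 ⊕ x1 = T ⊕ F = T
x1 ⊕ (x3 ⊕ x1) = F ⊕ T = T
x6 ↔ x3 = T ↔ T = T
(x1 ⊕ (x3 ⊕ x1)) → (x6 ↔ x3) = T → T = T
x3 ↔ ((x1 ⊕ (x3 ⊕ x1)) → (x6 ↔ x3)) = T ↔ T = T
x3 → (x3 ↔ ((x1 ⊕ (x3 ⊕ x1)) → (x6 ↔ x3))) = T → T = T
x6 → x3 = T → T = T
x1 ∧ (x6 → x3) = F ∧ T = F
x1 ⊕ (x1 ∧ (x6 → x3)) = F ⊕ F = F
x6 ∨ (x1 ⊕ (x1 ∧ (x6 → x3))) = T ∨ F = T
x1 ∧ (x6 ∨ (x1 ⊕ (x1 ∧ (x6 → x3)))) = F ∧ T = F
x6 ↔ x1 = T ↔ F = F
(x6 ↔ x1) ∨ x6 = F ∨ T = T
(x1 ∧ (x6 ∨ (x1 ⊕ (x1 ∧ (x6 → x3))))) ↔ ((x6 ↔ x1) ∨ x6) = F ↔ T = F
(x3 → (x3 ↔ ((x1 ⊕ (x3 ⊕ x1)) → (x6 ↔ x3)))) ⊕ ((x1 ∧ (x6 ∨ (x1 ⊕ (x1 ∧ (x6 → x3))))) ↔ ((x6 ↔ x1) ∨ x6)) = T ⊕ F = T
x3 ⊕ x6 = T ⊕ T = F
x6 ⊕ (x3 ⊕ x6) = T ⊕ F = T
((x3 → (x3 ↔ ((x1 ⊕ (x3 ⊕ x1)) → (x6 ↔ x3)))) ⊕ ((x1 ∧ (x6 ∨ (x1 ⊕ (x1 ∧ (x6 → x3))))) ↔ ((x6 ↔ x1) ∨ x6))) ↔ (x6 ⊕ (x3 ⊕ x6)) = T ↔ T = T

T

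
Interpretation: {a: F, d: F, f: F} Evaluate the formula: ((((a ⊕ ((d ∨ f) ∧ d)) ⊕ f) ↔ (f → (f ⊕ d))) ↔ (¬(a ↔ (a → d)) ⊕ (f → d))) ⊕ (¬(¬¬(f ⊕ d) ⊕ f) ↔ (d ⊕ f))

Substituting a=F, d=F, f=F:
d ∨ f = F ∨ F = F
(d ∨ f) ∧ d = F ∧ F = F
a ⊕ ((d ∨ f) ∧ d) = F ⊕ F = F
(a ⊕ ((d ∨ f) ∧ d)) ⊕ f = F ⊕ F = F
f ⊕ d = F ⊕ F = F
f → (f ⊕ d) = F → F = T
((a ⊕ ((d ∨ f) ∧ d)) ⊕ f) ↔ (f → (f ⊕ d)) = F ↔ T = F
a → d = F → F = T
a ↔ (a → d) = F ↔ T = F
¬(a ↔ (a → d)) = ¬F = T
f → d = F → F = T
¬(a ↔ (a → d)) ⊕ (f → d) = T ⊕ T = F
(((a ⊕ ((d ∨ f) ∧ d)) ⊕ f) ↔ (f → (f ⊕ d))) ↔ (¬(a ↔ (a → d)) ⊕ (f → d)) = F ↔ F = T
f ⊕ d = F ⊕ F = F
¬(f ⊕ d) = ¬F = T
¬¬(f ⊕ d) = ¬T = F
¬¬(f ⊕ d) ⊕ f = F ⊕ F = F
¬(¬¬(f ⊕ d) ⊕ f) = ¬F = T
d ⊕ f = F ⊕ F = F
¬(¬¬(f ⊕ d) ⊕ f) ↔ (d ⊕ f) = T ↔ F = F
((((a ⊕ ((d ∨ f) ∧ d)) ⊕ f) ↔ (f → (f ⊕ d))) ↔ (¬(a ↔ (a → d)) ⊕ (f → d))) ⊕ (¬(¬¬(f ⊕ d) ⊕ f) ↔ (d ⊕ f)) = T ⊕ F = T

T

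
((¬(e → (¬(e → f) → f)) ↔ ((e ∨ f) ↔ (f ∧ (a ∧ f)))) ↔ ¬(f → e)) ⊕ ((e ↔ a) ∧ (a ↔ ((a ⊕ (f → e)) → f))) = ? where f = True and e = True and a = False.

False

e → f = True → True = True
¬(e → f) = ¬True = False
¬(e → f) → f = False → True = True
e → (¬(e → f) → f) = True → True = True
¬(e → (¬(e → f) → f)) = ¬True = False
e ∨ f = True ∨ True = True
a ∧ f = False ∧ True = False
f ∧ (a ∧ f) = True ∧ False = False
(e ∨ f) ↔ (f ∧ (a ∧ f)) = True ↔ False = False
¬(e → (¬(e → f) → f)) ↔ ((e ∨ f) ↔ (f ∧ (a ∧ f))) = False ↔ False = True
f → e = True → True = True
¬(f → e) = ¬True = False
(¬(e → (¬(e → f) → f)) ↔ ((e ∨ f) ↔ (f ∧ (a ∧ f)))) ↔ ¬(f → e) = True ↔ False = False
e ↔ a = True ↔ False = False
f → e = True → True = True
a ⊕ (f → e) = False ⊕ True = True
(a ⊕ (f → e)) → f = True → True = True
a ↔ ((a ⊕ (f → e)) → f) = False ↔ True = False
(e ↔ a) ∧ (a ↔ ((a ⊕ (f → e)) → f)) = False ∧ False = False
((¬(e → (¬(e → f) → f)) ↔ ((e ∨ f) ↔ (f ∧ (a ∧ f)))) ↔ ¬(f → e)) ⊕ ((e ↔ a) ∧ (a ↔ ((a ⊕ (f → e)) → f))) = False ⊕ False = False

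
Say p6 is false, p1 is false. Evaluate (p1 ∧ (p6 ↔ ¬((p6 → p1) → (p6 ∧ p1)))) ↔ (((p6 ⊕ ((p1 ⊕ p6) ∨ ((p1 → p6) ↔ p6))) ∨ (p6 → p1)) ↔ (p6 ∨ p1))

p6 → p1 = False → False = True
p6 ∧ p1 = False ∧ False = False
(p6 → p1) → (p6 ∧ p1) = True → False = False
¬((p6 → p1) → (p6 ∧ p1)) = ¬False = True
p6 ↔ ¬((p6 → p1) → (p6 ∧ p1)) = False ↔ True = False
p1 ∧ (p6 ↔ ¬((p6 → p1) → (p6 ∧ p1))) = False ∧ False = False
p1 ⊕ p6 = False ⊕ False = False
p1 → p6 = False → False = True
(p1 → p6) ↔ p6 = True ↔ False = False
(p1 ⊕ p6) ∨ ((p1 → p6) ↔ p6) = False ∨ False = False
p6 ⊕ ((p1 ⊕ p6) ∨ ((p1 → p6) ↔ p6)) = False ⊕ False = False
p6 → p1 = False → False = True
(p6 ⊕ ((p1 ⊕ p6) ∨ ((p1 → p6) ↔ p6))) ∨ (p6 → p1) = False ∨ True = True
p6 ∨ p1 = False ∨ False = False
((p6 ⊕ ((p1 ⊕ p6) ∨ ((p1 → p6) ↔ p6))) ∨ (p6 → p1)) ↔ (p6 ∨ p1) = True ↔ False = False
(p1 ∧ (p6 ↔ ¬((p6 → p1) → (p6 ∧ p1)))) ↔ (((p6 ⊕ ((p1 ⊕ p6) ∨ ((p1 → p6) ↔ p6))) ∨ (p6 → p1)) ↔ (p6 ∨ p1)) = False ↔ False = True

True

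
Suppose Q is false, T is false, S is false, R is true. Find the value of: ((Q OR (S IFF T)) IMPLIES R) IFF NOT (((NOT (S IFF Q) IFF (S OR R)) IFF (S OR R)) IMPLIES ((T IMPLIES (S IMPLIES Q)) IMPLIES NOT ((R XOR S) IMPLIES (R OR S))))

False

S IFF T = False IFF False = True
Q OR (S IFF T) = False OR True = True
(Q OR (S IFF T)) IMPLIES R = True IMPLIES True = True
S IFF Q = False IFF False = True
NOT (S IFF Q) = NOT True = False
S OR R = False OR True = True
NOT (S IFF Q) IFF (S OR R) = False IFF True = False
S OR R = False OR True = True
(NOT (S IFF Q) IFF (S OR R)) IFF (S OR R) = False IFF True = False
S IMPLIES Q = False IMPLIES False = True
T IMPLIES (S IMPLIES Q) = False IMPLIES True = True
R XOR S = True XOR False = True
R OR S = True OR False = True
(R XOR S) IMPLIES (R OR S) = True IMPLIES True = True
NOT ((R XOR S) IMPLIES (R OR S)) = NOT True = False
(T IMPLIES (S IMPLIES Q)) IMPLIES NOT ((R XOR S) IMPLIES (R OR S)) = True IMPLIES False = False
((NOT (S IFF Q) IFF (S OR R)) IFF (S OR R)) IMPLIES ((T IMPLIES (S IMPLIES Q)) IMPLIES NOT ((R XOR S) IMPLIES (R OR S))) = False IMPLIES False = True
NOT (((NOT (S IFF Q) IFF (S OR R)) IFF (S OR R)) IMPLIES ((T IMPLIES (S IMPLIES Q)) IMPLIES NOT ((R XOR S) IMPLIES (R OR S)))) = NOT True = False
((Q OR (S IFF T)) IMPLIES R) IFF NOT (((NOT (S IFF Q) IFF (S OR R)) IFF (S OR R)) IMPLIES ((T IMPLIES (S IMPLIES Q)) IMPLIES NOT ((R XOR S) IMPLIES (R OR S)))) = True IFF False = False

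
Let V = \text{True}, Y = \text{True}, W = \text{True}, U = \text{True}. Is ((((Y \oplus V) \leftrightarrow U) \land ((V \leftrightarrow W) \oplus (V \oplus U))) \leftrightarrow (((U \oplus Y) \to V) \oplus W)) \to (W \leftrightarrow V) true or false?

Y \oplus V = \text{True} \oplus \text{True} = \text{False}
(Y \oplus V) \leftrightarrow U = \text{False} \leftrightarrow \text{True} = \text{False}
V \leftrightarrow W = \text{True} \leftrightarrow \text{True} = \text{True}
V \oplus U = \text{True} \oplus \text{True} = \text{False}
(V \leftrightarrow W) \oplus (V \oplus U) = \text{True} \oplus \text{False} = \text{True}
((Y \oplus V) \leftrightarrow U) \land ((V \leftrightarrow W) \oplus (V \oplus U)) = \text{False} \land \text{True} = \text{False}
U \oplus Y = \text{True} \oplus \text{True} = \text{False}
(U \oplus Y) \to V = \text{False} \to \text{True} = \text{True}
((U \oplus Y) \to V) \oplus W = \text{True} \oplus \text{True} = \text{False}
(((Y \oplus V) \leftrightarrow U) \land ((V \leftrightarrow W) \oplus (V \oplus U))) \leftrightarrow (((U \oplus Y) \to V) \oplus W) = \text{False} \leftrightarrow \text{False} = \text{True}
W \leftrightarrow V = \text{True} \leftrightarrow \text{True} = \text{True}
((((Y \oplus V) \leftrightarrow U) \land ((V \leftrightarrow W) \oplus (V \oplus U))) \leftrightarrow (((U \oplus Y) \to V) \oplus W)) \to (W \leftrightarrow V) = \text{True} \to \text{True} = \text{True}

\text{True}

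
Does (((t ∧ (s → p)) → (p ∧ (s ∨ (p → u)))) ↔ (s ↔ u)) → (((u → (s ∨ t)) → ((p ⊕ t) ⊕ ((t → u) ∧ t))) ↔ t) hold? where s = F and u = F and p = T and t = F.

Substituting s=F, u=F, p=T, t=F:
s → p = F → T = T
t ∧ (s → p) = F ∧ T = F
p → u = T → F = F
s ∨ (p → u) = F ∨ F = F
p ∧ (s ∨ (p → u)) = T ∧ F = F
(t ∧ (s → p)) → (p ∧ (s ∨ (p → u))) = F → F = T
s ↔ u = F ↔ F = T
((t ∧ (s → p)) → (p ∧ (s ∨ (p → u)))) ↔ (s ↔ u) = T ↔ T = T
s ∨ t = F ∨ F = F
u → (s ∨ t) = F → F = T
p ⊕ t = T ⊕ F = T
t → u = F → F = T
(t → u) ∧ t = T ∧ F = F
(p ⊕ t) ⊕ ((t → u) ∧ t) = T ⊕ F = T
(u → (s ∨ t)) → ((p ⊕ t) ⊕ ((t → u) ∧ t)) = T → T = T
((u → (s ∨ t)) → ((p ⊕ t) ⊕ ((t → u) ∧ t))) ↔ t = T ↔ F = F
(((t ∧ (s → p)) → (p ∧ (s ∨ (p → u)))) ↔ (s ↔ u)) → (((u → (s ∨ t)) → ((p ⊕ t) ⊕ ((t → u) ∧ t))) ↔ t) = T → F = F

F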